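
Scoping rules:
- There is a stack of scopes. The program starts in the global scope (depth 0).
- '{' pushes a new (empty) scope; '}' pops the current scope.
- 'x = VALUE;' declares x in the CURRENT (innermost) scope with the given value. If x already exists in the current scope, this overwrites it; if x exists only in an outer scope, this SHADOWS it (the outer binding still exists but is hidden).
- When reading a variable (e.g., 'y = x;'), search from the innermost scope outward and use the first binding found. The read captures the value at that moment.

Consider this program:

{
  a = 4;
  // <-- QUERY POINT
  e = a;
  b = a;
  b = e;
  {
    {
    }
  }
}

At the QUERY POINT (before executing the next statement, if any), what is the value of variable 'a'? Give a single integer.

Answer: 4

Derivation:
Step 1: enter scope (depth=1)
Step 2: declare a=4 at depth 1
Visible at query point: a=4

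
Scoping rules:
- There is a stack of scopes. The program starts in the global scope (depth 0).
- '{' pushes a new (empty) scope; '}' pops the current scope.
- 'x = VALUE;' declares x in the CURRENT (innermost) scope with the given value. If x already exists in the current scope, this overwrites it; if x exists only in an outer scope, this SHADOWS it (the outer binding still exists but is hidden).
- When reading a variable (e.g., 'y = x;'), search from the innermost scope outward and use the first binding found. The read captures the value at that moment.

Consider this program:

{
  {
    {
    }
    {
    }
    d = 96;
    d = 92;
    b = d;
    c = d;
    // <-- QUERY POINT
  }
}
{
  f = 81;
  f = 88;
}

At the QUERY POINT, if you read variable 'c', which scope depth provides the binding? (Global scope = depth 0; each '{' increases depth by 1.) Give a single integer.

Step 1: enter scope (depth=1)
Step 2: enter scope (depth=2)
Step 3: enter scope (depth=3)
Step 4: exit scope (depth=2)
Step 5: enter scope (depth=3)
Step 6: exit scope (depth=2)
Step 7: declare d=96 at depth 2
Step 8: declare d=92 at depth 2
Step 9: declare b=(read d)=92 at depth 2
Step 10: declare c=(read d)=92 at depth 2
Visible at query point: b=92 c=92 d=92

Answer: 2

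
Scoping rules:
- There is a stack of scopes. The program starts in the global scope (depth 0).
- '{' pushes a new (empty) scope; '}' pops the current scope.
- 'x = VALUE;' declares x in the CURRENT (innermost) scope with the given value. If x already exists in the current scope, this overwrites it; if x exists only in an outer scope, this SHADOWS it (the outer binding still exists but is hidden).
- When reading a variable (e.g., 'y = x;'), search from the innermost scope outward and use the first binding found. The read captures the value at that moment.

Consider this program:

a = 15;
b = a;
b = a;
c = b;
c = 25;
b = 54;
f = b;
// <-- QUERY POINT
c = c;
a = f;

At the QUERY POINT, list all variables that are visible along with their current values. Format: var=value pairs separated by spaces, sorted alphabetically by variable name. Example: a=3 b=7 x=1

Answer: a=15 b=54 c=25 f=54

Derivation:
Step 1: declare a=15 at depth 0
Step 2: declare b=(read a)=15 at depth 0
Step 3: declare b=(read a)=15 at depth 0
Step 4: declare c=(read b)=15 at depth 0
Step 5: declare c=25 at depth 0
Step 6: declare b=54 at depth 0
Step 7: declare f=(read b)=54 at depth 0
Visible at query point: a=15 b=54 c=25 f=54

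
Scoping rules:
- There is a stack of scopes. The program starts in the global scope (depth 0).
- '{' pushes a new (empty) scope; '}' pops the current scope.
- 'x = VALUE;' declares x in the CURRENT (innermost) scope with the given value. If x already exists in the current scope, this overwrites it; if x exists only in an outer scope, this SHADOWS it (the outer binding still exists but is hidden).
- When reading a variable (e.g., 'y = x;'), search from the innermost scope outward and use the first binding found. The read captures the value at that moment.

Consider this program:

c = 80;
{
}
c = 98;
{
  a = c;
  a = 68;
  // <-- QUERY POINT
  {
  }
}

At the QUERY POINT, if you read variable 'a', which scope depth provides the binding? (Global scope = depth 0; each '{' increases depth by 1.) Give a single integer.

Step 1: declare c=80 at depth 0
Step 2: enter scope (depth=1)
Step 3: exit scope (depth=0)
Step 4: declare c=98 at depth 0
Step 5: enter scope (depth=1)
Step 6: declare a=(read c)=98 at depth 1
Step 7: declare a=68 at depth 1
Visible at query point: a=68 c=98

Answer: 1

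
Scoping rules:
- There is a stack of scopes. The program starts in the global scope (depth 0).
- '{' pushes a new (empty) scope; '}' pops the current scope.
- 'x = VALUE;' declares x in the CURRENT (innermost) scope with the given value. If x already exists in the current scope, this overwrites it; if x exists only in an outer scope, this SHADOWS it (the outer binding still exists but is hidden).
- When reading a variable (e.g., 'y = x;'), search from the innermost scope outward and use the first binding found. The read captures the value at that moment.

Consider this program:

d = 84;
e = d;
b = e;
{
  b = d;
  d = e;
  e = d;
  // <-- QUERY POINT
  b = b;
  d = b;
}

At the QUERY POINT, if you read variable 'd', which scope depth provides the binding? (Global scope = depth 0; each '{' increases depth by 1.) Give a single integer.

Step 1: declare d=84 at depth 0
Step 2: declare e=(read d)=84 at depth 0
Step 3: declare b=(read e)=84 at depth 0
Step 4: enter scope (depth=1)
Step 5: declare b=(read d)=84 at depth 1
Step 6: declare d=(read e)=84 at depth 1
Step 7: declare e=(read d)=84 at depth 1
Visible at query point: b=84 d=84 e=84

Answer: 1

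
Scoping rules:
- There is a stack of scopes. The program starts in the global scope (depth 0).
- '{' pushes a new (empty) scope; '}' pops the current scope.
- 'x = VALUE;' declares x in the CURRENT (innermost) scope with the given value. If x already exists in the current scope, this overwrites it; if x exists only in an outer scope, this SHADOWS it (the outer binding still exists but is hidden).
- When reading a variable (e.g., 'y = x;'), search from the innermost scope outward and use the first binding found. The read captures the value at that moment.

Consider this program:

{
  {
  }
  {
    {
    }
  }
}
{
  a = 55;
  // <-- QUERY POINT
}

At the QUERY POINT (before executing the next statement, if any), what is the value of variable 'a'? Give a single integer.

Answer: 55

Derivation:
Step 1: enter scope (depth=1)
Step 2: enter scope (depth=2)
Step 3: exit scope (depth=1)
Step 4: enter scope (depth=2)
Step 5: enter scope (depth=3)
Step 6: exit scope (depth=2)
Step 7: exit scope (depth=1)
Step 8: exit scope (depth=0)
Step 9: enter scope (depth=1)
Step 10: declare a=55 at depth 1
Visible at query point: a=55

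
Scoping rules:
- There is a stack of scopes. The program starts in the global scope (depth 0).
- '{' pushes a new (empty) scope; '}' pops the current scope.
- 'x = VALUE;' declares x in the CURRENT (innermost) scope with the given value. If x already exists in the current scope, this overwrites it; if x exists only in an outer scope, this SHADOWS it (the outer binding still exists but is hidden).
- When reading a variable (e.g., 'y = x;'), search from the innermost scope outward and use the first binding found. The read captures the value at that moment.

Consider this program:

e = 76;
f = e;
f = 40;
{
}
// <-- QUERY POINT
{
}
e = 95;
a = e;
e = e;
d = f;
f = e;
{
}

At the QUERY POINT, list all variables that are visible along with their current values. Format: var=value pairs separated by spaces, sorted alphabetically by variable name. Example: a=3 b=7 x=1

Step 1: declare e=76 at depth 0
Step 2: declare f=(read e)=76 at depth 0
Step 3: declare f=40 at depth 0
Step 4: enter scope (depth=1)
Step 5: exit scope (depth=0)
Visible at query point: e=76 f=40

Answer: e=76 f=40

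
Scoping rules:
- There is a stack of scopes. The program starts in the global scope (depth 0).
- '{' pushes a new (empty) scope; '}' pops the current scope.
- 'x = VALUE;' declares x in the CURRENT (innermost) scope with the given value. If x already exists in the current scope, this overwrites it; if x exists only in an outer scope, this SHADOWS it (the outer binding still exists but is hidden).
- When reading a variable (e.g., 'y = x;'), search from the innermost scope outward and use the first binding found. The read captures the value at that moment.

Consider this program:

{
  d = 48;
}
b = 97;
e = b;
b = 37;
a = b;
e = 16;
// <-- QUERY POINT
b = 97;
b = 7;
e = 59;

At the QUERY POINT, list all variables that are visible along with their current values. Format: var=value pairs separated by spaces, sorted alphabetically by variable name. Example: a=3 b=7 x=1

Answer: a=37 b=37 e=16

Derivation:
Step 1: enter scope (depth=1)
Step 2: declare d=48 at depth 1
Step 3: exit scope (depth=0)
Step 4: declare b=97 at depth 0
Step 5: declare e=(read b)=97 at depth 0
Step 6: declare b=37 at depth 0
Step 7: declare a=(read b)=37 at depth 0
Step 8: declare e=16 at depth 0
Visible at query point: a=37 b=37 e=16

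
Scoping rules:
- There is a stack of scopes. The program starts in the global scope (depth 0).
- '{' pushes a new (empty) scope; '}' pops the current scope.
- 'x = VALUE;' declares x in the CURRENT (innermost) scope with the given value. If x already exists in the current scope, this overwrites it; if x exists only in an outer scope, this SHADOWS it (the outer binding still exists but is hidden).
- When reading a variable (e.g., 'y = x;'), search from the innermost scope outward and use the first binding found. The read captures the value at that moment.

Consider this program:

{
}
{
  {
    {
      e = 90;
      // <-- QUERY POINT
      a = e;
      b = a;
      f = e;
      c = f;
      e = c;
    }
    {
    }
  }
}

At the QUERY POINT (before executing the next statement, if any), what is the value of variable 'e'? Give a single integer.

Step 1: enter scope (depth=1)
Step 2: exit scope (depth=0)
Step 3: enter scope (depth=1)
Step 4: enter scope (depth=2)
Step 5: enter scope (depth=3)
Step 6: declare e=90 at depth 3
Visible at query point: e=90

Answer: 90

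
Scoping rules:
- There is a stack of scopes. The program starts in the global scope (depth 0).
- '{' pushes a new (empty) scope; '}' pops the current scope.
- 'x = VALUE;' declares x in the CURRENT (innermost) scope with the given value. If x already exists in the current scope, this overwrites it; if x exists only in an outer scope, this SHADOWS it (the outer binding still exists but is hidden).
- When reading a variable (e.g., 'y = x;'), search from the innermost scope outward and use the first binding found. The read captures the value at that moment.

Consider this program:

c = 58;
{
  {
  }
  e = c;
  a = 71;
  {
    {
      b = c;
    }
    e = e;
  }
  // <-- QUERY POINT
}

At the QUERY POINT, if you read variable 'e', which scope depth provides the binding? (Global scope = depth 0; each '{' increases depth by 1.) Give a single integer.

Answer: 1

Derivation:
Step 1: declare c=58 at depth 0
Step 2: enter scope (depth=1)
Step 3: enter scope (depth=2)
Step 4: exit scope (depth=1)
Step 5: declare e=(read c)=58 at depth 1
Step 6: declare a=71 at depth 1
Step 7: enter scope (depth=2)
Step 8: enter scope (depth=3)
Step 9: declare b=(read c)=58 at depth 3
Step 10: exit scope (depth=2)
Step 11: declare e=(read e)=58 at depth 2
Step 12: exit scope (depth=1)
Visible at query point: a=71 c=58 e=58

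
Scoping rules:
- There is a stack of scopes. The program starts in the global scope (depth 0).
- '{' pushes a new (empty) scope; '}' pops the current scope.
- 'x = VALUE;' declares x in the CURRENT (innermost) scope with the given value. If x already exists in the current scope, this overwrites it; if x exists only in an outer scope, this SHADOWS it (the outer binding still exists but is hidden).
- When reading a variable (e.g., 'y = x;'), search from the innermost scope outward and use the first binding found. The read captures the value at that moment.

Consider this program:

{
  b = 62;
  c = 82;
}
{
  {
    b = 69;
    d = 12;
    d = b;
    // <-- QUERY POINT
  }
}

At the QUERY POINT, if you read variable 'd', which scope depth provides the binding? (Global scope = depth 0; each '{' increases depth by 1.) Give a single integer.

Step 1: enter scope (depth=1)
Step 2: declare b=62 at depth 1
Step 3: declare c=82 at depth 1
Step 4: exit scope (depth=0)
Step 5: enter scope (depth=1)
Step 6: enter scope (depth=2)
Step 7: declare b=69 at depth 2
Step 8: declare d=12 at depth 2
Step 9: declare d=(read b)=69 at depth 2
Visible at query point: b=69 d=69

Answer: 2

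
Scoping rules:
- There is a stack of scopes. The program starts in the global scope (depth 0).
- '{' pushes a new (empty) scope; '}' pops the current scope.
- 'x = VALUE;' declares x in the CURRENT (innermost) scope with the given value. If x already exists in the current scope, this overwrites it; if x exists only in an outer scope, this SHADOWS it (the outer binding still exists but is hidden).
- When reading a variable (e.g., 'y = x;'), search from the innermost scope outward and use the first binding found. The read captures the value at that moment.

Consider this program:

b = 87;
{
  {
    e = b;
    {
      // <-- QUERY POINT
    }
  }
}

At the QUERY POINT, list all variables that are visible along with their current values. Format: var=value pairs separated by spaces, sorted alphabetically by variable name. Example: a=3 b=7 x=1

Step 1: declare b=87 at depth 0
Step 2: enter scope (depth=1)
Step 3: enter scope (depth=2)
Step 4: declare e=(read b)=87 at depth 2
Step 5: enter scope (depth=3)
Visible at query point: b=87 e=87

Answer: b=87 e=87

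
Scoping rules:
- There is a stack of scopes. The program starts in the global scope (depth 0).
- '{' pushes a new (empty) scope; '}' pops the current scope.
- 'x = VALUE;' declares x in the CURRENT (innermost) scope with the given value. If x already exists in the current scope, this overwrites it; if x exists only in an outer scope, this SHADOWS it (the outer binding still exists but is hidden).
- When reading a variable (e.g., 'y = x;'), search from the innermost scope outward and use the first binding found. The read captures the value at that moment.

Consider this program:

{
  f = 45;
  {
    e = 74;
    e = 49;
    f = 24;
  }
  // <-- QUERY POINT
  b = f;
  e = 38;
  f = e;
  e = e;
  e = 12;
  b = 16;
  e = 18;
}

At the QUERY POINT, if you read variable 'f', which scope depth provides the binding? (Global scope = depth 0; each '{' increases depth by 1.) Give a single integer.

Answer: 1

Derivation:
Step 1: enter scope (depth=1)
Step 2: declare f=45 at depth 1
Step 3: enter scope (depth=2)
Step 4: declare e=74 at depth 2
Step 5: declare e=49 at depth 2
Step 6: declare f=24 at depth 2
Step 7: exit scope (depth=1)
Visible at query point: f=45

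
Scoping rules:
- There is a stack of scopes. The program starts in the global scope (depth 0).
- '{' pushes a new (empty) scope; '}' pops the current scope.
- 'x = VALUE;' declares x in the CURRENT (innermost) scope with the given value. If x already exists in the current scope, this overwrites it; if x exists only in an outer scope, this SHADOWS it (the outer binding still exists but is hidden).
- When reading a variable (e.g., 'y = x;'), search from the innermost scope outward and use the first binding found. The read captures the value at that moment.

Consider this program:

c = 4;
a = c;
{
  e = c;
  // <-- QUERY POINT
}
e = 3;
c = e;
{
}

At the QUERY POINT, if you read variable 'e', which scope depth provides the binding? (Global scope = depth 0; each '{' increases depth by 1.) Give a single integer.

Step 1: declare c=4 at depth 0
Step 2: declare a=(read c)=4 at depth 0
Step 3: enter scope (depth=1)
Step 4: declare e=(read c)=4 at depth 1
Visible at query point: a=4 c=4 e=4

Answer: 1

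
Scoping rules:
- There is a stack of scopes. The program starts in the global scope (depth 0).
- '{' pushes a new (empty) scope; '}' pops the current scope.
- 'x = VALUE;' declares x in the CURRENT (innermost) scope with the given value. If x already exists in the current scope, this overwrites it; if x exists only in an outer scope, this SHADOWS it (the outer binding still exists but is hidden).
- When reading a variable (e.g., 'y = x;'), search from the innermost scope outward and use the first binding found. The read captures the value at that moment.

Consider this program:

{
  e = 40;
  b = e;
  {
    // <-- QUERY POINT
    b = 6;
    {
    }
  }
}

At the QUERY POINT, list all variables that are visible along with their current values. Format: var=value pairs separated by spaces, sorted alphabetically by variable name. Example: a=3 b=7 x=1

Answer: b=40 e=40

Derivation:
Step 1: enter scope (depth=1)
Step 2: declare e=40 at depth 1
Step 3: declare b=(read e)=40 at depth 1
Step 4: enter scope (depth=2)
Visible at query point: b=40 e=40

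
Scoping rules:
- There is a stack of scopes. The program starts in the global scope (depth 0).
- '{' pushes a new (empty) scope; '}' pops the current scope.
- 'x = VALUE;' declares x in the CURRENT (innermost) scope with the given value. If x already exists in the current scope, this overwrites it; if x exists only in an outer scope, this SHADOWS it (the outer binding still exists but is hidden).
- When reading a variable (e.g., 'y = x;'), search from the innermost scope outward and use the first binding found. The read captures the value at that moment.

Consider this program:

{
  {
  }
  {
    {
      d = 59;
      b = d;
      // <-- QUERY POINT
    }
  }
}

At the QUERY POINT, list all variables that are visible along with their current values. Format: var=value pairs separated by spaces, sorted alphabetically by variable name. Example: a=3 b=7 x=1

Step 1: enter scope (depth=1)
Step 2: enter scope (depth=2)
Step 3: exit scope (depth=1)
Step 4: enter scope (depth=2)
Step 5: enter scope (depth=3)
Step 6: declare d=59 at depth 3
Step 7: declare b=(read d)=59 at depth 3
Visible at query point: b=59 d=59

Answer: b=59 d=59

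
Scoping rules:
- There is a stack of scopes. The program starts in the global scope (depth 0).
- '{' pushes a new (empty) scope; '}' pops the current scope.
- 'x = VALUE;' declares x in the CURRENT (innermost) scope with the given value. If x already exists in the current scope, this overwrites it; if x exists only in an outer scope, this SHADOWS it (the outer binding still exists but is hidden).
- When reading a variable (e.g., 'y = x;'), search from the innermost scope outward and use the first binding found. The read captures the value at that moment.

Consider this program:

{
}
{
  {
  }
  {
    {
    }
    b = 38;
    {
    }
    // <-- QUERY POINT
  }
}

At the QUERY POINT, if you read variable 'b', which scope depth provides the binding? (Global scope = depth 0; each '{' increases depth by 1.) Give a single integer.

Answer: 2

Derivation:
Step 1: enter scope (depth=1)
Step 2: exit scope (depth=0)
Step 3: enter scope (depth=1)
Step 4: enter scope (depth=2)
Step 5: exit scope (depth=1)
Step 6: enter scope (depth=2)
Step 7: enter scope (depth=3)
Step 8: exit scope (depth=2)
Step 9: declare b=38 at depth 2
Step 10: enter scope (depth=3)
Step 11: exit scope (depth=2)
Visible at query point: b=38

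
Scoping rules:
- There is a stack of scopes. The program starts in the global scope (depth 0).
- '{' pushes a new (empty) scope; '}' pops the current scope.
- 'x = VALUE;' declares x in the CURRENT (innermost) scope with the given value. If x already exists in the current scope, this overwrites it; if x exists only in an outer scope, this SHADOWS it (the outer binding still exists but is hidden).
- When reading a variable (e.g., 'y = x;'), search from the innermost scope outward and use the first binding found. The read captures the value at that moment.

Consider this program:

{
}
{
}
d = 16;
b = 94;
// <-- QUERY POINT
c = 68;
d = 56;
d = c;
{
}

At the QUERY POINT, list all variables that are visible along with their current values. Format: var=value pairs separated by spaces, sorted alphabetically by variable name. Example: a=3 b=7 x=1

Step 1: enter scope (depth=1)
Step 2: exit scope (depth=0)
Step 3: enter scope (depth=1)
Step 4: exit scope (depth=0)
Step 5: declare d=16 at depth 0
Step 6: declare b=94 at depth 0
Visible at query point: b=94 d=16

Answer: b=94 d=16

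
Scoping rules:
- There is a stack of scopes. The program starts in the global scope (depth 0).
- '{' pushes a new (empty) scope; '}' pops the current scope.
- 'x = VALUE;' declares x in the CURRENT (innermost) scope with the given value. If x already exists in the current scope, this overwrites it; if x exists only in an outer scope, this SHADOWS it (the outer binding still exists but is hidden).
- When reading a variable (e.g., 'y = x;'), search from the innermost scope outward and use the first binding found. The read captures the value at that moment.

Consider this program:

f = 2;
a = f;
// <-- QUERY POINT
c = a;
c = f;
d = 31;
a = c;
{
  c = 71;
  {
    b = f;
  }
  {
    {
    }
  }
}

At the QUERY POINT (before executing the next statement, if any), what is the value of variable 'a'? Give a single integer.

Step 1: declare f=2 at depth 0
Step 2: declare a=(read f)=2 at depth 0
Visible at query point: a=2 f=2

Answer: 2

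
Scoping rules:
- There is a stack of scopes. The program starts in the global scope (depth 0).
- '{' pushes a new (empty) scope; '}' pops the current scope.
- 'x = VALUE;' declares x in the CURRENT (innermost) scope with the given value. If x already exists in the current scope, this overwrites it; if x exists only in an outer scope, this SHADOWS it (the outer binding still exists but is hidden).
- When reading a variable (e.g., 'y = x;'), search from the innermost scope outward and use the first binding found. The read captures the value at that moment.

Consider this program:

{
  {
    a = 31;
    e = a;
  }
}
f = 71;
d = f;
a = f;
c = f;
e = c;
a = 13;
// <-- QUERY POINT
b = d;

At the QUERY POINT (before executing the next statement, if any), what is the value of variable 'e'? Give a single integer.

Step 1: enter scope (depth=1)
Step 2: enter scope (depth=2)
Step 3: declare a=31 at depth 2
Step 4: declare e=(read a)=31 at depth 2
Step 5: exit scope (depth=1)
Step 6: exit scope (depth=0)
Step 7: declare f=71 at depth 0
Step 8: declare d=(read f)=71 at depth 0
Step 9: declare a=(read f)=71 at depth 0
Step 10: declare c=(read f)=71 at depth 0
Step 11: declare e=(read c)=71 at depth 0
Step 12: declare a=13 at depth 0
Visible at query point: a=13 c=71 d=71 e=71 f=71

Answer: 71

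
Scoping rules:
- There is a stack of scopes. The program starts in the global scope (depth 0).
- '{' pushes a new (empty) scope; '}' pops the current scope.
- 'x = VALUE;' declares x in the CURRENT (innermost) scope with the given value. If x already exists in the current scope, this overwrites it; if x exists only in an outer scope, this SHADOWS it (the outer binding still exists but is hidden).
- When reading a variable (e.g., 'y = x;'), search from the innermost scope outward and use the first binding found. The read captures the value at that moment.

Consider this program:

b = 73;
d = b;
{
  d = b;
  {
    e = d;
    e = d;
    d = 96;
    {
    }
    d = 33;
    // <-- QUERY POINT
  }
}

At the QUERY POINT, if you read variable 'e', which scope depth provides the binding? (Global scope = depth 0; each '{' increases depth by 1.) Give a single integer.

Step 1: declare b=73 at depth 0
Step 2: declare d=(read b)=73 at depth 0
Step 3: enter scope (depth=1)
Step 4: declare d=(read b)=73 at depth 1
Step 5: enter scope (depth=2)
Step 6: declare e=(read d)=73 at depth 2
Step 7: declare e=(read d)=73 at depth 2
Step 8: declare d=96 at depth 2
Step 9: enter scope (depth=3)
Step 10: exit scope (depth=2)
Step 11: declare d=33 at depth 2
Visible at query point: b=73 d=33 e=73

Answer: 2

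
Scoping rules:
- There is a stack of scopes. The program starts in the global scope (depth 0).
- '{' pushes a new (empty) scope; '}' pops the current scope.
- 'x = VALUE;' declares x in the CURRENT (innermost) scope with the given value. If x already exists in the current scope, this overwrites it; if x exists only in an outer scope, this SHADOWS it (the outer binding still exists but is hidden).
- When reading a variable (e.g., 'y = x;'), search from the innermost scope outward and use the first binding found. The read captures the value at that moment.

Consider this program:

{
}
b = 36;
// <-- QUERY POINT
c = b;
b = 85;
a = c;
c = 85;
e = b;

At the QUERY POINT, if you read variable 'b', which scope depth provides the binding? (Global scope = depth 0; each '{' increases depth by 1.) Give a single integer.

Step 1: enter scope (depth=1)
Step 2: exit scope (depth=0)
Step 3: declare b=36 at depth 0
Visible at query point: b=36

Answer: 0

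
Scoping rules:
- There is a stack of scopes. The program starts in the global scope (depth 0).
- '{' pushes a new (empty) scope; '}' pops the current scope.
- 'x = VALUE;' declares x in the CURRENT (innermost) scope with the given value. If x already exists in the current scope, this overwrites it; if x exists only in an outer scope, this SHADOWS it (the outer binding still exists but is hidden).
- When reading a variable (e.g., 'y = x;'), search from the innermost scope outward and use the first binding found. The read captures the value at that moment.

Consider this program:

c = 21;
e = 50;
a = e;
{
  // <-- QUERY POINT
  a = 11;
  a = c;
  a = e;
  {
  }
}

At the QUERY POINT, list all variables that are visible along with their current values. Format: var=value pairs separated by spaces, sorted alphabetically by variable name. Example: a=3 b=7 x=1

Answer: a=50 c=21 e=50

Derivation:
Step 1: declare c=21 at depth 0
Step 2: declare e=50 at depth 0
Step 3: declare a=(read e)=50 at depth 0
Step 4: enter scope (depth=1)
Visible at query point: a=50 c=21 e=50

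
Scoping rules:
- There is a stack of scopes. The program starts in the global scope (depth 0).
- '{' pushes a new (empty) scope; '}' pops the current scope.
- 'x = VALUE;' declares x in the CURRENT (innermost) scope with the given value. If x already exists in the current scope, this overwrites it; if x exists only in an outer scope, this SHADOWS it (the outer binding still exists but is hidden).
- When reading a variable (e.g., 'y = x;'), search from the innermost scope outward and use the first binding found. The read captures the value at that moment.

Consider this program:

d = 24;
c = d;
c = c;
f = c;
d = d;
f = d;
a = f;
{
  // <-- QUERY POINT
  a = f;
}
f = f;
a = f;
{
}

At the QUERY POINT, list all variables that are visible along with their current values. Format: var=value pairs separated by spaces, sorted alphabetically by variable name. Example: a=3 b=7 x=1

Step 1: declare d=24 at depth 0
Step 2: declare c=(read d)=24 at depth 0
Step 3: declare c=(read c)=24 at depth 0
Step 4: declare f=(read c)=24 at depth 0
Step 5: declare d=(read d)=24 at depth 0
Step 6: declare f=(read d)=24 at depth 0
Step 7: declare a=(read f)=24 at depth 0
Step 8: enter scope (depth=1)
Visible at query point: a=24 c=24 d=24 f=24

Answer: a=24 c=24 d=24 f=24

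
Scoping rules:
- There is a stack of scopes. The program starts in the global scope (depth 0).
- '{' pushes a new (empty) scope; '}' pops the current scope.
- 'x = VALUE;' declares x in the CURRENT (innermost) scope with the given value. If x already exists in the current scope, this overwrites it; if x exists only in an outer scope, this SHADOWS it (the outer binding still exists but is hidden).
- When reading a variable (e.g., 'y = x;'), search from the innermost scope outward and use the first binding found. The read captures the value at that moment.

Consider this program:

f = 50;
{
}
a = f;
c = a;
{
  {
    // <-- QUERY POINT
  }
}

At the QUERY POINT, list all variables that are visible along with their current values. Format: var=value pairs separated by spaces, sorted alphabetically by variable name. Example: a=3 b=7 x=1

Answer: a=50 c=50 f=50

Derivation:
Step 1: declare f=50 at depth 0
Step 2: enter scope (depth=1)
Step 3: exit scope (depth=0)
Step 4: declare a=(read f)=50 at depth 0
Step 5: declare c=(read a)=50 at depth 0
Step 6: enter scope (depth=1)
Step 7: enter scope (depth=2)
Visible at query point: a=50 c=50 f=50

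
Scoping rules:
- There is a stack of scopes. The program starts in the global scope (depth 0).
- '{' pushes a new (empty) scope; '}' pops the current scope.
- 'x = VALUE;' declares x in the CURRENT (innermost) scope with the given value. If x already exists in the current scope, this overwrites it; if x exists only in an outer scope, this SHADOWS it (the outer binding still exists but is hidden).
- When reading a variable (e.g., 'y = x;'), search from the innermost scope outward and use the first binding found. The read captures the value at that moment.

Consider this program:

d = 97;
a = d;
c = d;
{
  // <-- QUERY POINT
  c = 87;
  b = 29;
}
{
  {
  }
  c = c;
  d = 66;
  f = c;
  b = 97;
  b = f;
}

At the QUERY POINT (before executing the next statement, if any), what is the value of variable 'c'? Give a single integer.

Step 1: declare d=97 at depth 0
Step 2: declare a=(read d)=97 at depth 0
Step 3: declare c=(read d)=97 at depth 0
Step 4: enter scope (depth=1)
Visible at query point: a=97 c=97 d=97

Answer: 97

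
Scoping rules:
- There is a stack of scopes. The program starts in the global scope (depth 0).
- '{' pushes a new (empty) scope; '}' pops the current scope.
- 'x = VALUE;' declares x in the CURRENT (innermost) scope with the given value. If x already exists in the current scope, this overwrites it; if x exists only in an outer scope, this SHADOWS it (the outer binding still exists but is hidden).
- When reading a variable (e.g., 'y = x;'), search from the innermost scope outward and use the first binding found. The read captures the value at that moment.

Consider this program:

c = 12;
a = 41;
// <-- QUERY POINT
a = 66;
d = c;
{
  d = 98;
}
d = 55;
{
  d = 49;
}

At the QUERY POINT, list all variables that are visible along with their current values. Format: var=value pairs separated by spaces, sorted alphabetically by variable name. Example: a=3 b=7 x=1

Step 1: declare c=12 at depth 0
Step 2: declare a=41 at depth 0
Visible at query point: a=41 c=12

Answer: a=41 c=12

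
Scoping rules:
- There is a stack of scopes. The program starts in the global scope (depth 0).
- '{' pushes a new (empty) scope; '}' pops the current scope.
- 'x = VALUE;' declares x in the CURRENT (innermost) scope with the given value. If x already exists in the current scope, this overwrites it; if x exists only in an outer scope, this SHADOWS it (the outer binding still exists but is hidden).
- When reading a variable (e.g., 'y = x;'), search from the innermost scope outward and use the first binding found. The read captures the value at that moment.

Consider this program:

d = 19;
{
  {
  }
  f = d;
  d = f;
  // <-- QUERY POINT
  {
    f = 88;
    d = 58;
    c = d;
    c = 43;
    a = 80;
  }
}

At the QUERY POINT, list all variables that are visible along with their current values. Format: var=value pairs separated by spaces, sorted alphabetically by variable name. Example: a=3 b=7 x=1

Answer: d=19 f=19

Derivation:
Step 1: declare d=19 at depth 0
Step 2: enter scope (depth=1)
Step 3: enter scope (depth=2)
Step 4: exit scope (depth=1)
Step 5: declare f=(read d)=19 at depth 1
Step 6: declare d=(read f)=19 at depth 1
Visible at query point: d=19 f=19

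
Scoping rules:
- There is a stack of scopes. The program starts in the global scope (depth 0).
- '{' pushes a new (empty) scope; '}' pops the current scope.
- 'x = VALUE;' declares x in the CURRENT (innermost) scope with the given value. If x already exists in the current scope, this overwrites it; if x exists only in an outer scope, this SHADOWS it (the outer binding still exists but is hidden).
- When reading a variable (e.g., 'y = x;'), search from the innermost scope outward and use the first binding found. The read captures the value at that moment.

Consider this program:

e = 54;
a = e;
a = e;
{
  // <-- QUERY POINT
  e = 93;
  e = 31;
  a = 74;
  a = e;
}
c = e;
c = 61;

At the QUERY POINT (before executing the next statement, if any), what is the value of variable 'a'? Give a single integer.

Answer: 54

Derivation:
Step 1: declare e=54 at depth 0
Step 2: declare a=(read e)=54 at depth 0
Step 3: declare a=(read e)=54 at depth 0
Step 4: enter scope (depth=1)
Visible at query point: a=54 e=54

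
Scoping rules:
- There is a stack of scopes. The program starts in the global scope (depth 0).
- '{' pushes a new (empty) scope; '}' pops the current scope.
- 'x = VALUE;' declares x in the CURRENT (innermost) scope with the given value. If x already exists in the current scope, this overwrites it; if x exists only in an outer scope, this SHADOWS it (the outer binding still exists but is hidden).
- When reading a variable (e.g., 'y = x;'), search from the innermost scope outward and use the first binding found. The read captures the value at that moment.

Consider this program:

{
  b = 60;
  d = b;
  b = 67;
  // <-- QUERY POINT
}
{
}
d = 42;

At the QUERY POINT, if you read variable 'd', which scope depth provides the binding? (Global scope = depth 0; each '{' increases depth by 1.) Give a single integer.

Answer: 1

Derivation:
Step 1: enter scope (depth=1)
Step 2: declare b=60 at depth 1
Step 3: declare d=(read b)=60 at depth 1
Step 4: declare b=67 at depth 1
Visible at query point: b=67 d=60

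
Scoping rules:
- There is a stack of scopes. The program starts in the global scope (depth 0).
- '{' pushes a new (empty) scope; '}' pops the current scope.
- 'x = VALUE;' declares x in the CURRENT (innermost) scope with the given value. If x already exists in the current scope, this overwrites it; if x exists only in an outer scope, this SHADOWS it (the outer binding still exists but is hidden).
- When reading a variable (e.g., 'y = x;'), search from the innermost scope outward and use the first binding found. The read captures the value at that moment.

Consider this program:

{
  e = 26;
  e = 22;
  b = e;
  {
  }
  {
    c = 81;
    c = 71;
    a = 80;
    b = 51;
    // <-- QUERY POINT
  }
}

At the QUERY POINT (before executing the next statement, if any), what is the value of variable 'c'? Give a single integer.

Answer: 71

Derivation:
Step 1: enter scope (depth=1)
Step 2: declare e=26 at depth 1
Step 3: declare e=22 at depth 1
Step 4: declare b=(read e)=22 at depth 1
Step 5: enter scope (depth=2)
Step 6: exit scope (depth=1)
Step 7: enter scope (depth=2)
Step 8: declare c=81 at depth 2
Step 9: declare c=71 at depth 2
Step 10: declare a=80 at depth 2
Step 11: declare b=51 at depth 2
Visible at query point: a=80 b=51 c=71 e=22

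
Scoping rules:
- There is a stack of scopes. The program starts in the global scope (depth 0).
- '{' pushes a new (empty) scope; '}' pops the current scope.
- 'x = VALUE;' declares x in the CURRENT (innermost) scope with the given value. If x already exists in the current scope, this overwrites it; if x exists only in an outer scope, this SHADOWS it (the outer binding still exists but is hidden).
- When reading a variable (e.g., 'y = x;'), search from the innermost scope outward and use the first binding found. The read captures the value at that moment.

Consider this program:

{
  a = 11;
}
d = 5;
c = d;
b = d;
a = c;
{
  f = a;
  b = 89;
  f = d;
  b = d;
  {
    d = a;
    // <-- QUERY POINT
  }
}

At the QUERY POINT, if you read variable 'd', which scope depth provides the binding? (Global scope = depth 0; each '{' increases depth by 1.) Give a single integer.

Step 1: enter scope (depth=1)
Step 2: declare a=11 at depth 1
Step 3: exit scope (depth=0)
Step 4: declare d=5 at depth 0
Step 5: declare c=(read d)=5 at depth 0
Step 6: declare b=(read d)=5 at depth 0
Step 7: declare a=(read c)=5 at depth 0
Step 8: enter scope (depth=1)
Step 9: declare f=(read a)=5 at depth 1
Step 10: declare b=89 at depth 1
Step 11: declare f=(read d)=5 at depth 1
Step 12: declare b=(read d)=5 at depth 1
Step 13: enter scope (depth=2)
Step 14: declare d=(read a)=5 at depth 2
Visible at query point: a=5 b=5 c=5 d=5 f=5

Answer: 2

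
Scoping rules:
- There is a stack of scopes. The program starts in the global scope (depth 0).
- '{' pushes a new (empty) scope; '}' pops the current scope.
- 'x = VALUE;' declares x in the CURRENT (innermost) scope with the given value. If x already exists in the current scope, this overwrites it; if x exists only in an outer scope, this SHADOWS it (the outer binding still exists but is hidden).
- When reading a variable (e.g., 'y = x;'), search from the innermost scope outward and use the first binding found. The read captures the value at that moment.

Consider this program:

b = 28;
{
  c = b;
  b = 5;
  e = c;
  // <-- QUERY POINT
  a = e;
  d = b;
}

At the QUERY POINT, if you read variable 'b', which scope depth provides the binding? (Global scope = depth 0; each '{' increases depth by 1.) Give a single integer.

Answer: 1

Derivation:
Step 1: declare b=28 at depth 0
Step 2: enter scope (depth=1)
Step 3: declare c=(read b)=28 at depth 1
Step 4: declare b=5 at depth 1
Step 5: declare e=(read c)=28 at depth 1
Visible at query point: b=5 c=28 e=28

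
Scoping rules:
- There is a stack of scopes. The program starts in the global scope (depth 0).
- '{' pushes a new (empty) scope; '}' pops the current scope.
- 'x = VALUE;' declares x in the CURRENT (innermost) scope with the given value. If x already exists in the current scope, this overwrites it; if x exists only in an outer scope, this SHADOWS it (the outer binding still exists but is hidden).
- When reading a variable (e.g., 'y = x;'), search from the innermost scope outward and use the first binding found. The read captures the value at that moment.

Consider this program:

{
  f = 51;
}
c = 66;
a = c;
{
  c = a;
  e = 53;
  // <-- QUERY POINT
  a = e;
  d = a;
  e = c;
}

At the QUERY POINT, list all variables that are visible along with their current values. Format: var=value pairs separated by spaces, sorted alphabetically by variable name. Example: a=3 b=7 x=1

Step 1: enter scope (depth=1)
Step 2: declare f=51 at depth 1
Step 3: exit scope (depth=0)
Step 4: declare c=66 at depth 0
Step 5: declare a=(read c)=66 at depth 0
Step 6: enter scope (depth=1)
Step 7: declare c=(read a)=66 at depth 1
Step 8: declare e=53 at depth 1
Visible at query point: a=66 c=66 e=53

Answer: a=66 c=66 e=53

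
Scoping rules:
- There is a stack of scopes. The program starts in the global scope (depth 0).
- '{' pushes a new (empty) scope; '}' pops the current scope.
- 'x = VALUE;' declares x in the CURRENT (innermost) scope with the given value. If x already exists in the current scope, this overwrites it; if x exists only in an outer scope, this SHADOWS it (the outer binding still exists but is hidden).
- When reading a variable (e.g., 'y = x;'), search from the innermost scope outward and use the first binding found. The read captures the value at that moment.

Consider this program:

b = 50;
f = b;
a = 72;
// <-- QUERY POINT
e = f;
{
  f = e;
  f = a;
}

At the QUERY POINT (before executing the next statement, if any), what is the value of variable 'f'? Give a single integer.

Step 1: declare b=50 at depth 0
Step 2: declare f=(read b)=50 at depth 0
Step 3: declare a=72 at depth 0
Visible at query point: a=72 b=50 f=50

Answer: 50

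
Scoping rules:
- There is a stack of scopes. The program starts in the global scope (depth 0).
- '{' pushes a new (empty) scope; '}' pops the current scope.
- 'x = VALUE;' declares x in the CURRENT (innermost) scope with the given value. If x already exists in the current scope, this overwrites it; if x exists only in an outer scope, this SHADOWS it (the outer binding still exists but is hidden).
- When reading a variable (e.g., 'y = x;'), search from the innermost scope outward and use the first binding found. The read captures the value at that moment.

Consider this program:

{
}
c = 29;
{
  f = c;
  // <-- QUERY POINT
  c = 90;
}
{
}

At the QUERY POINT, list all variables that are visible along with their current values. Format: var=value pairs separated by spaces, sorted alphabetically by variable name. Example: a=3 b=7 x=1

Answer: c=29 f=29

Derivation:
Step 1: enter scope (depth=1)
Step 2: exit scope (depth=0)
Step 3: declare c=29 at depth 0
Step 4: enter scope (depth=1)
Step 5: declare f=(read c)=29 at depth 1
Visible at query point: c=29 f=29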